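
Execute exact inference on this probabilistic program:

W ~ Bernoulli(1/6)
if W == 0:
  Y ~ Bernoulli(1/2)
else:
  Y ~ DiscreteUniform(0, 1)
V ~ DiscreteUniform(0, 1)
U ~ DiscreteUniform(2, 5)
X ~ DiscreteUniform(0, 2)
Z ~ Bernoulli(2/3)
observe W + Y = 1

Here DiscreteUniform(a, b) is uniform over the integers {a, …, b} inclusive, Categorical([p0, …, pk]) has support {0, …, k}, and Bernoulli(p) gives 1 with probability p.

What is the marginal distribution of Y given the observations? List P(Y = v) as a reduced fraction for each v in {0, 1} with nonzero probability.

P(Y=0) = 1/6, P(Y=1) = 5/6

Enumerate traces; 96 have nonzero weight after conditioning:
  (W=0, Y=1, V=0, U=2, X=0, Z=0) weight 5/864
  (W=0, Y=1, V=0, U=2, X=0, Z=1) weight 5/432
  (W=0, Y=1, V=0, U=2, X=1, Z=0) weight 5/864
  (W=0, Y=1, V=0, U=2, X=1, Z=1) weight 5/432
  (W=0, Y=1, V=0, U=2, X=2, Z=0) weight 5/864
  (W=0, Y=1, V=0, U=2, X=2, Z=1) weight 5/432
  (W=0, Y=1, V=0, U=3, X=0, Z=0) weight 5/864
  (W=0, Y=1, V=0, U=3, X=0, Z=1) weight 5/432
  (W=1, Y=0, V=0, U=2, X=0, Z=0) weight 1/864
  … 87 more
Group by Y:
  weight(Y=0) = 1/12
  weight(Y=1) = 5/12
Total weight = 1/12 + 5/12 = 1/2
P(Y=0 | obs) = 1/12 / 1/2 = 1/6
P(Y=1 | obs) = 5/12 / 1/2 = 5/6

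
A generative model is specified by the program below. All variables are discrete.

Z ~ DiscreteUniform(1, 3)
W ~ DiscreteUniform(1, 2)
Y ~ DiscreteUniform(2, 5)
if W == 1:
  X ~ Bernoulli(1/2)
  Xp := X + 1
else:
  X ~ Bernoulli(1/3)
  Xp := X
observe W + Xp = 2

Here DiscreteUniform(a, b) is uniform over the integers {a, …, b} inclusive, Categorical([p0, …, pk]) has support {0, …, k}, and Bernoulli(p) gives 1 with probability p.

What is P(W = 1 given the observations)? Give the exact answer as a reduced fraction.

P(W = 1 | obs) = 3/7

Enumerate traces; 24 have nonzero weight after conditioning:
  (Z=1, W=1, Y=2, X=0) weight 1/48
  (Z=1, W=1, Y=3, X=0) weight 1/48
  (Z=1, W=1, Y=4, X=0) weight 1/48
  (Z=1, W=1, Y=5, X=0) weight 1/48
  (Z=1, W=2, Y=2, X=0) weight 1/36
  (Z=1, W=2, Y=3, X=0) weight 1/36
  (Z=1, W=2, Y=4, X=0) weight 1/36
  (Z=1, W=2, Y=5, X=0) weight 1/36
  … 16 more
Group by W:
  weight(W=1) = 1/4
  weight(W=2) = 1/3
Total weight = 1/4 + 1/3 = 7/12
P(W=1 | obs) = 1/4 / 7/12 = 3/7
P(W=2 | obs) = 1/3 / 7/12 = 4/7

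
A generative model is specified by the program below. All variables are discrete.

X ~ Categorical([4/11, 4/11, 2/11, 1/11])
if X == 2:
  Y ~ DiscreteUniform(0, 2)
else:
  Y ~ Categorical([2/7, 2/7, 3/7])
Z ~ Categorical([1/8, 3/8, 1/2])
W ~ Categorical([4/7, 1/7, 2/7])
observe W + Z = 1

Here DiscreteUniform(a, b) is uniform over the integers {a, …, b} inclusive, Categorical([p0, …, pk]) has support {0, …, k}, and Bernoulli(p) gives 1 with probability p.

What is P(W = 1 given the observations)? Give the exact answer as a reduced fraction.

Enumerate traces; 24 have nonzero weight after conditioning:
  (X=0, Y=0, Z=0, W=1) weight 1/539
  (X=0, Y=0, Z=1, W=0) weight 12/539
  (X=0, Y=1, Z=0, W=1) weight 1/539
  (X=0, Y=1, Z=1, W=0) weight 12/539
  (X=0, Y=2, Z=0, W=1) weight 3/1078
  (X=0, Y=2, Z=1, W=0) weight 18/539
  (X=1, Y=0, Z=0, W=1) weight 1/539
  (X=1, Y=0, Z=1, W=0) weight 12/539
  … 16 more
Group by W:
  weight(W=0) = 3/14
  weight(W=1) = 1/56
Total weight = 3/14 + 1/56 = 13/56
P(W=0 | obs) = 3/14 / 13/56 = 12/13
P(W=1 | obs) = 1/56 / 13/56 = 1/13

P(W = 1 | obs) = 1/13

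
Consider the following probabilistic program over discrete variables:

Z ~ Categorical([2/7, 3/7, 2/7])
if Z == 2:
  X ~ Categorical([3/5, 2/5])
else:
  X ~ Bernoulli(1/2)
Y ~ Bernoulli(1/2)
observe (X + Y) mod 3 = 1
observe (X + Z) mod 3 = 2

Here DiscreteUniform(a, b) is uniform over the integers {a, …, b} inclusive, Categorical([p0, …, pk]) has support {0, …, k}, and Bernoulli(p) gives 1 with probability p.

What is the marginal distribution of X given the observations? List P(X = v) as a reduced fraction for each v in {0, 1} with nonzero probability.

Enumerate traces; 2 have nonzero weight after conditioning:
  (Z=1, X=1, Y=0) weight 3/28
  (Z=2, X=0, Y=1) weight 3/35
Group by X:
  weight(X=0) = 3/35
  weight(X=1) = 3/28
Total weight = 3/35 + 3/28 = 27/140
P(X=0 | obs) = 3/35 / 27/140 = 4/9
P(X=1 | obs) = 3/28 / 27/140 = 5/9

P(X=0) = 4/9, P(X=1) = 5/9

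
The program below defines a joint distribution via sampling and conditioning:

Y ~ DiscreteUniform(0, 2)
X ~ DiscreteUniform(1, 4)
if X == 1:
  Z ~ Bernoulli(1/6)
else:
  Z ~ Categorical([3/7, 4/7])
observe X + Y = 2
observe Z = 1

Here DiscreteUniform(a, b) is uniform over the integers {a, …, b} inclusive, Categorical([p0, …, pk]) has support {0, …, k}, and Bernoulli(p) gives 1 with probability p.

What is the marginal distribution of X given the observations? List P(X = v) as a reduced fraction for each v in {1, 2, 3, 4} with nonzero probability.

Enumerate traces; 2 have nonzero weight after conditioning:
  (Y=0, X=2, Z=1) weight 1/21
  (Y=1, X=1, Z=1) weight 1/72
Group by X:
  weight(X=1) = 1/72
  weight(X=2) = 1/21
Total weight = 1/72 + 1/21 = 31/504
P(X=1 | obs) = 1/72 / 31/504 = 7/31
P(X=2 | obs) = 1/21 / 31/504 = 24/31

P(X=1) = 7/31, P(X=2) = 24/31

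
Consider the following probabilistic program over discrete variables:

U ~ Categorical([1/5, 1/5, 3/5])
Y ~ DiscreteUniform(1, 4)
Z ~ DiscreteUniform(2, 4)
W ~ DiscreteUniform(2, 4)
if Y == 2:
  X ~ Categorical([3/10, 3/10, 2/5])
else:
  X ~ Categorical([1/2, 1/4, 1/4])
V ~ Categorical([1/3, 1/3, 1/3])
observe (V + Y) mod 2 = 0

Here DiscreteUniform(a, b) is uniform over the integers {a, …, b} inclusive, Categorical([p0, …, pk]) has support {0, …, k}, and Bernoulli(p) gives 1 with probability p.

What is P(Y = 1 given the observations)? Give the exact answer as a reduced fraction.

P(Y = 1 | obs) = 1/6

Enumerate traces; 486 have nonzero weight after conditioning:
  (U=0, Y=1, Z=2, W=2, X=0, V=1) weight 1/1080
  (U=0, Y=1, Z=2, W=2, X=1, V=1) weight 1/2160
  (U=0, Y=1, Z=2, W=2, X=2, V=1) weight 1/2160
  (U=0, Y=1, Z=2, W=3, X=0, V=1) weight 1/1080
  (U=0, Y=1, Z=2, W=3, X=1, V=1) weight 1/2160
  (U=0, Y=1, Z=2, W=3, X=2, V=1) weight 1/2160
  (U=0, Y=1, Z=2, W=4, X=0, V=1) weight 1/1080
  (U=0, Y=1, Z=2, W=4, X=1, V=1) weight 1/2160
  (U=0, Y=2, Z=2, W=2, X=0, V=0) weight 1/1800
  (U=0, Y=3, Z=2, W=2, X=0, V=1) weight 1/1080
  … 476 more
Group by Y:
  weight(Y=1) = 1/12
  weight(Y=2) = 1/6
  weight(Y=3) = 1/12
  weight(Y=4) = 1/6
Total weight = 1/12 + 1/6 + 1/12 + 1/6 = 1/2
P(Y=1 | obs) = 1/12 / 1/2 = 1/6
P(Y=2 | obs) = 1/6 / 1/2 = 1/3
P(Y=3 | obs) = 1/12 / 1/2 = 1/6
P(Y=4 | obs) = 1/6 / 1/2 = 1/3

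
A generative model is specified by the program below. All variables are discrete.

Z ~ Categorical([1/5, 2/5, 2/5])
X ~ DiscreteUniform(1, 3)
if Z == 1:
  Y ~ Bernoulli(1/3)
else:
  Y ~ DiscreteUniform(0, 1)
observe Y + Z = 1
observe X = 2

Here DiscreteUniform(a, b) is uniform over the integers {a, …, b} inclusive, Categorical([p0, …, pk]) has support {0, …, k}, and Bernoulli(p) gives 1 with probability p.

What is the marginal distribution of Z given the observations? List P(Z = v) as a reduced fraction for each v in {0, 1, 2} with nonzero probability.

Enumerate traces; 2 have nonzero weight after conditioning:
  (Z=0, X=2, Y=1) weight 1/30
  (Z=1, X=2, Y=0) weight 4/45
Group by Z:
  weight(Z=0) = 1/30
  weight(Z=1) = 4/45
Total weight = 1/30 + 4/45 = 11/90
P(Z=0 | obs) = 1/30 / 11/90 = 3/11
P(Z=1 | obs) = 4/45 / 11/90 = 8/11

P(Z=0) = 3/11, P(Z=1) = 8/11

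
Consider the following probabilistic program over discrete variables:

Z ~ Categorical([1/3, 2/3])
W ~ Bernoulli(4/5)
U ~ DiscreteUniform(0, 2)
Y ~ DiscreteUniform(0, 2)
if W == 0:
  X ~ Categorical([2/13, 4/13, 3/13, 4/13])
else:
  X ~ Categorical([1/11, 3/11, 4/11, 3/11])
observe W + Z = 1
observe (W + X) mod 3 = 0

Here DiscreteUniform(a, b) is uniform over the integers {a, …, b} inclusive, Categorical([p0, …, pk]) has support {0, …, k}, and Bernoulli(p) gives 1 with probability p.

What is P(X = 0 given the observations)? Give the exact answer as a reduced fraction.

Enumerate traces; 27 have nonzero weight after conditioning:
  (Z=0, W=1, U=0, Y=0, X=2) weight 16/1485
  (Z=0, W=1, U=0, Y=1, X=2) weight 16/1485
  (Z=0, W=1, U=0, Y=2, X=2) weight 16/1485
  (Z=0, W=1, U=1, Y=0, X=2) weight 16/1485
  (Z=0, W=1, U=1, Y=1, X=2) weight 16/1485
  (Z=0, W=1, U=1, Y=2, X=2) weight 16/1485
  (Z=0, W=1, U=2, Y=0, X=2) weight 16/1485
  (Z=0, W=1, U=2, Y=1, X=2) weight 16/1485
  (Z=1, W=0, U=0, Y=0, X=0) weight 4/1755
  (Z=1, W=0, U=0, Y=0, X=3) weight 8/1755
  … 17 more
Group by X:
  weight(X=0) = 4/195
  weight(X=2) = 16/165
  weight(X=3) = 8/195
Total weight = 4/195 + 16/165 + 8/195 = 68/429
P(X=0 | obs) = 4/195 / 68/429 = 11/85
P(X=2 | obs) = 16/165 / 68/429 = 52/85
P(X=3 | obs) = 8/195 / 68/429 = 22/85

P(X = 0 | obs) = 11/85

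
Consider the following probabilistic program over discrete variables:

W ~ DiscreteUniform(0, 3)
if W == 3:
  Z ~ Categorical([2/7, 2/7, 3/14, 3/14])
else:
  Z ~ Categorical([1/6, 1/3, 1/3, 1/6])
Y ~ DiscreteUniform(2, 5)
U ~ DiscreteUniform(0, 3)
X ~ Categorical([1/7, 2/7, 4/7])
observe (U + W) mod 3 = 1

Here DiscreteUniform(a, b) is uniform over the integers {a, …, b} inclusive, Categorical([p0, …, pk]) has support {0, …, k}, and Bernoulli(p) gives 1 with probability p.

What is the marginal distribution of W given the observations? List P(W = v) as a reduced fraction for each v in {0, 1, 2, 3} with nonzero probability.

Enumerate traces; 240 have nonzero weight after conditioning:
  (W=0, Z=0, Y=2, U=1, X=0) weight 1/2688
  (W=0, Z=0, Y=2, U=1, X=1) weight 1/1344
  (W=0, Z=0, Y=2, U=1, X=2) weight 1/672
  (W=0, Z=0, Y=3, U=1, X=0) weight 1/2688
  (W=0, Z=0, Y=3, U=1, X=1) weight 1/1344
  (W=0, Z=0, Y=3, U=1, X=2) weight 1/672
  (W=0, Z=0, Y=4, U=1, X=0) weight 1/2688
  (W=0, Z=0, Y=4, U=1, X=1) weight 1/1344
  (W=1, Z=0, Y=2, U=0, X=0) weight 1/2688
  (W=2, Z=0, Y=2, U=2, X=0) weight 1/2688
  … 230 more
Group by W:
  weight(W=0) = 1/16
  weight(W=1) = 1/8
  weight(W=2) = 1/16
  weight(W=3) = 1/16
Total weight = 1/16 + 1/8 + 1/16 + 1/16 = 5/16
P(W=0 | obs) = 1/16 / 5/16 = 1/5
P(W=1 | obs) = 1/8 / 5/16 = 2/5
P(W=2 | obs) = 1/16 / 5/16 = 1/5
P(W=3 | obs) = 1/16 / 5/16 = 1/5

P(W=0) = 1/5, P(W=1) = 2/5, P(W=2) = 1/5, P(W=3) = 1/5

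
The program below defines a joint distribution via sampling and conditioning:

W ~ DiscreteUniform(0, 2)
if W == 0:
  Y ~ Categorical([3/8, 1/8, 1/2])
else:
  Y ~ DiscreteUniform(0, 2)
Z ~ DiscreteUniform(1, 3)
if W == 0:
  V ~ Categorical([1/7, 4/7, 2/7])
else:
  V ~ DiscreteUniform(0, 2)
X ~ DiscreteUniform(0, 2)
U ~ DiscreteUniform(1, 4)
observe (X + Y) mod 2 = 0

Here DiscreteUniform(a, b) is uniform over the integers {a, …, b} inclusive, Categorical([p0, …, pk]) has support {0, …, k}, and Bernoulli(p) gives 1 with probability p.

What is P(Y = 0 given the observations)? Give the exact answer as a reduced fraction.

P(Y = 0 | obs) = 2/5

Enumerate traces; 540 have nonzero weight after conditioning:
  (W=0, Y=0, Z=1, V=0, X=0, U=1) weight 1/2016
  (W=0, Y=0, Z=1, V=0, X=0, U=2) weight 1/2016
  (W=0, Y=0, Z=1, V=0, X=0, U=3) weight 1/2016
  (W=0, Y=0, Z=1, V=0, X=0, U=4) weight 1/2016
  (W=0, Y=0, Z=1, V=0, X=2, U=1) weight 1/2016
  (W=0, Y=0, Z=1, V=0, X=2, U=2) weight 1/2016
  (W=0, Y=0, Z=1, V=0, X=2, U=3) weight 1/2016
  (W=0, Y=0, Z=1, V=0, X=2, U=4) weight 1/2016
  (W=0, Y=1, Z=1, V=0, X=1, U=1) weight 1/6048
  (W=0, Y=2, Z=1, V=0, X=0, U=1) weight 1/1512
  … 530 more
Group by Y:
  weight(Y=0) = 25/108
  weight(Y=1) = 19/216
  weight(Y=2) = 7/27
Total weight = 25/108 + 19/216 + 7/27 = 125/216
P(Y=0 | obs) = 25/108 / 125/216 = 2/5
P(Y=1 | obs) = 19/216 / 125/216 = 19/125
P(Y=2 | obs) = 7/27 / 125/216 = 56/125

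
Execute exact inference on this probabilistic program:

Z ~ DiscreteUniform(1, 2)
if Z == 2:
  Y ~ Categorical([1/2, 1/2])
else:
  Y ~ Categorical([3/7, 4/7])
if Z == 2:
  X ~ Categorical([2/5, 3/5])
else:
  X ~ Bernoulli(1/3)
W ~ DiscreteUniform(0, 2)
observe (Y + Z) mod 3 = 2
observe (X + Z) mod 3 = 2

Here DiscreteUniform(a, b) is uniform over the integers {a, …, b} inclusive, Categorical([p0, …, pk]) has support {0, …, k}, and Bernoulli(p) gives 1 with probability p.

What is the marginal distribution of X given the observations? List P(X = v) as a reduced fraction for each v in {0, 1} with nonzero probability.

Enumerate traces; 6 have nonzero weight after conditioning:
  (Z=1, Y=1, X=1, W=0) weight 2/63
  (Z=1, Y=1, X=1, W=1) weight 2/63
  (Z=1, Y=1, X=1, W=2) weight 2/63
  (Z=2, Y=0, X=0, W=0) weight 1/30
  (Z=2, Y=0, X=0, W=1) weight 1/30
  (Z=2, Y=0, X=0, W=2) weight 1/30
Group by X:
  weight(X=0) = 1/10
  weight(X=1) = 2/21
Total weight = 1/10 + 2/21 = 41/210
P(X=0 | obs) = 1/10 / 41/210 = 21/41
P(X=1 | obs) = 2/21 / 41/210 = 20/41

P(X=0) = 21/41, P(X=1) = 20/41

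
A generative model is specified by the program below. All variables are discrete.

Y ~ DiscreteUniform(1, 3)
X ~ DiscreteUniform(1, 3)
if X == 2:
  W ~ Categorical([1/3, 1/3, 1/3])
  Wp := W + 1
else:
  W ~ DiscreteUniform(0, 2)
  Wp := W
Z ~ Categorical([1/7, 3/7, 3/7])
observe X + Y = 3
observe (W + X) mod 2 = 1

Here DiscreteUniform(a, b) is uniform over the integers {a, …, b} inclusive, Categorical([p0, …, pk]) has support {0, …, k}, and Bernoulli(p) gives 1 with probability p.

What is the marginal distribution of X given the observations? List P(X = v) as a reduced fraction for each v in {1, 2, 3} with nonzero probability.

Enumerate traces; 9 have nonzero weight after conditioning:
  (Y=1, X=2, W=1, Z=0) weight 1/189
  (Y=1, X=2, W=1, Z=1) weight 1/63
  (Y=1, X=2, W=1, Z=2) weight 1/63
  (Y=2, X=1, W=0, Z=0) weight 1/189
  (Y=2, X=1, W=0, Z=1) weight 1/63
  (Y=2, X=1, W=0, Z=2) weight 1/63
  (Y=2, X=1, W=2, Z=0) weight 1/189
  (Y=2, X=1, W=2, Z=1) weight 1/63
  … 1 more
Group by X:
  weight(X=1) = 2/27
  weight(X=2) = 1/27
Total weight = 2/27 + 1/27 = 1/9
P(X=1 | obs) = 2/27 / 1/9 = 2/3
P(X=2 | obs) = 1/27 / 1/9 = 1/3

P(X=1) = 2/3, P(X=2) = 1/3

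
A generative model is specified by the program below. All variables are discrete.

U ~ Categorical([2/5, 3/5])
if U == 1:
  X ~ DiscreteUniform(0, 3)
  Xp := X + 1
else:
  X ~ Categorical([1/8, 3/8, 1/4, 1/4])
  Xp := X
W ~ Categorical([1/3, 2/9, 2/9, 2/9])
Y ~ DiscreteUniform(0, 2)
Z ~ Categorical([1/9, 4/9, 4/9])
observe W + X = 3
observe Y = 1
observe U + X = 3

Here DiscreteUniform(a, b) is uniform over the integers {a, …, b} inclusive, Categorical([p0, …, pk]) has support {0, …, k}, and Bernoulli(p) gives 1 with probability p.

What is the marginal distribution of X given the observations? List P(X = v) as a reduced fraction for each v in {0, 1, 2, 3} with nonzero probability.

Enumerate traces; 6 have nonzero weight after conditioning:
  (U=0, X=3, W=0, Y=1, Z=0) weight 1/810
  (U=0, X=3, W=0, Y=1, Z=1) weight 2/405
  (U=0, X=3, W=0, Y=1, Z=2) weight 2/405
  (U=1, X=2, W=1, Y=1, Z=0) weight 1/810
  (U=1, X=2, W=1, Y=1, Z=1) weight 2/405
  (U=1, X=2, W=1, Y=1, Z=2) weight 2/405
Group by X:
  weight(X=2) = 1/90
  weight(X=3) = 1/90
Total weight = 1/90 + 1/90 = 1/45
P(X=2 | obs) = 1/90 / 1/45 = 1/2
P(X=3 | obs) = 1/90 / 1/45 = 1/2

P(X=2) = 1/2, P(X=3) = 1/2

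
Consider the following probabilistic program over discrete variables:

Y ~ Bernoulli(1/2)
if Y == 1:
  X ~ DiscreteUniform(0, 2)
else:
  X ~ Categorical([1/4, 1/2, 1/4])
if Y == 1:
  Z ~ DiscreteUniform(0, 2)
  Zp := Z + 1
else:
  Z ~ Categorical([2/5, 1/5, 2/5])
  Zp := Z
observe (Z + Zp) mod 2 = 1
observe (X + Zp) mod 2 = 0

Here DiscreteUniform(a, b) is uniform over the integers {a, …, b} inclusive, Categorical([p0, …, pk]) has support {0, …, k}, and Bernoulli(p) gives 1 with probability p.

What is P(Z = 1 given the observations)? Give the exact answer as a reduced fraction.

Enumerate traces; 4 have nonzero weight after conditioning:
  (Y=1, X=0, Z=1) weight 1/18
  (Y=1, X=1, Z=0) weight 1/18
  (Y=1, X=1, Z=2) weight 1/18
  (Y=1, X=2, Z=1) weight 1/18
Group by Z:
  weight(Z=0) = 1/18
  weight(Z=1) = 1/9
  weight(Z=2) = 1/18
Total weight = 1/18 + 1/9 + 1/18 = 2/9
P(Z=0 | obs) = 1/18 / 2/9 = 1/4
P(Z=1 | obs) = 1/9 / 2/9 = 1/2
P(Z=2 | obs) = 1/18 / 2/9 = 1/4

P(Z = 1 | obs) = 1/2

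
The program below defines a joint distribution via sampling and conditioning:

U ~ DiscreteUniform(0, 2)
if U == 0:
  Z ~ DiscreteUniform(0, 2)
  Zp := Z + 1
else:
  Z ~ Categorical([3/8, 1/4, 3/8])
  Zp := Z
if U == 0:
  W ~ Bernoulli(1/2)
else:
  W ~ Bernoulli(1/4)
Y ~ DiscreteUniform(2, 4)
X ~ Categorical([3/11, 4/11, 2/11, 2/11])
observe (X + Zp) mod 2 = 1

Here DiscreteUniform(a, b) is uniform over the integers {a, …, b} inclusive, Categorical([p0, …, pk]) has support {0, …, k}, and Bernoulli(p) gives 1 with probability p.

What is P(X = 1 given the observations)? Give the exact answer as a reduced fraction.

P(X = 1 | obs) = 44/101

Enumerate traces; 108 have nonzero weight after conditioning:
  (U=0, Z=0, W=0, Y=2, X=0) weight 1/198
  (U=0, Z=0, W=0, Y=2, X=2) weight 1/297
  (U=0, Z=0, W=0, Y=3, X=0) weight 1/198
  (U=0, Z=0, W=0, Y=3, X=2) weight 1/297
  (U=0, Z=0, W=0, Y=4, X=0) weight 1/198
  (U=0, Z=0, W=0, Y=4, X=2) weight 1/297
  (U=0, Z=0, W=1, Y=2, X=0) weight 1/198
  (U=0, Z=0, W=1, Y=2, X=2) weight 1/297
  (U=0, Z=1, W=0, Y=2, X=1) weight 2/297
  (U=0, Z=1, W=0, Y=2, X=3) weight 1/297
  … 98 more
Group by X:
  weight(X=0) = 7/66
  weight(X=1) = 2/9
  weight(X=2) = 7/99
  weight(X=3) = 1/9
Total weight = 7/66 + 2/9 + 7/99 + 1/9 = 101/198
P(X=0 | obs) = 7/66 / 101/198 = 21/101
P(X=1 | obs) = 2/9 / 101/198 = 44/101
P(X=2 | obs) = 7/99 / 101/198 = 14/101
P(X=3 | obs) = 1/9 / 101/198 = 22/101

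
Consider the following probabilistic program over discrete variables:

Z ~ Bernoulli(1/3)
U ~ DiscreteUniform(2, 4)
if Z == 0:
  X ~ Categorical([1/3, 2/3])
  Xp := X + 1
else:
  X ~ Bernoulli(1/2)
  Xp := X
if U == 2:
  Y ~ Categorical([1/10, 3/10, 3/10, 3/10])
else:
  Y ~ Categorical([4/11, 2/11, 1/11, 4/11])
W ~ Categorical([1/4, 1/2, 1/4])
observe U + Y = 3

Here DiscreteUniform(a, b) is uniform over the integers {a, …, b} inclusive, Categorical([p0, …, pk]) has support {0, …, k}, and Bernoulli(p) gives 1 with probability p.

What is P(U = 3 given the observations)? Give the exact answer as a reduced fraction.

Enumerate traces; 24 have nonzero weight after conditioning:
  (Z=0, U=2, X=0, Y=1, W=0) weight 1/180
  (Z=0, U=2, X=0, Y=1, W=1) weight 1/90
  (Z=0, U=2, X=0, Y=1, W=2) weight 1/180
  (Z=0, U=2, X=1, Y=1, W=0) weight 1/90
  (Z=0, U=2, X=1, Y=1, W=1) weight 1/45
  (Z=0, U=2, X=1, Y=1, W=2) weight 1/90
  (Z=0, U=3, X=0, Y=0, W=0) weight 2/297
  (Z=0, U=3, X=0, Y=0, W=1) weight 4/297
  … 16 more
Group by U:
  weight(U=2) = 1/10
  weight(U=3) = 4/33
Total weight = 1/10 + 4/33 = 73/330
P(U=2 | obs) = 1/10 / 73/330 = 33/73
P(U=3 | obs) = 4/33 / 73/330 = 40/73

P(U = 3 | obs) = 40/73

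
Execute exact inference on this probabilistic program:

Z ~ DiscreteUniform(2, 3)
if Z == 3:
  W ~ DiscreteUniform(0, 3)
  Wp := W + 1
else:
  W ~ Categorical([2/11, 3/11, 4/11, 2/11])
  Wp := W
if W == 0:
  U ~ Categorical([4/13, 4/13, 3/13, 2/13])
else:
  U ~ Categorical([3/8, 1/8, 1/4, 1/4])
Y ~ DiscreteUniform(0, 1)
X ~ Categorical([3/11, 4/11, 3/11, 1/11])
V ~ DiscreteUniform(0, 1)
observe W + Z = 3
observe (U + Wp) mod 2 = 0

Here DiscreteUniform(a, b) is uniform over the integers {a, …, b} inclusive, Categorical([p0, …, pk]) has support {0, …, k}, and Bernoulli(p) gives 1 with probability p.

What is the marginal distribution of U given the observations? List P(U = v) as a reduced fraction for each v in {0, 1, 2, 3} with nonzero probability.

Enumerate traces; 64 have nonzero weight after conditioning:
  (Z=2, W=1, U=1, Y=0, X=0, V=0) weight 9/7744
  (Z=2, W=1, U=1, Y=0, X=0, V=1) weight 9/7744
  (Z=2, W=1, U=1, Y=0, X=1, V=0) weight 3/1936
  (Z=2, W=1, U=1, Y=0, X=1, V=1) weight 3/1936
  (Z=2, W=1, U=1, Y=0, X=2, V=0) weight 9/7744
  (Z=2, W=1, U=1, Y=0, X=2, V=1) weight 9/7744
  (Z=2, W=1, U=1, Y=0, X=3, V=0) weight 3/7744
  (Z=2, W=1, U=1, Y=0, X=3, V=1) weight 3/7744
  (Z=2, W=1, U=3, Y=0, X=0, V=0) weight 9/3872
  … 55 more
Group by U:
  weight(U=1) = 127/2288
  weight(U=3) = 61/1144
Total weight = 127/2288 + 61/1144 = 249/2288
P(U=1 | obs) = 127/2288 / 249/2288 = 127/249
P(U=3 | obs) = 61/1144 / 249/2288 = 122/249

P(U=1) = 127/249, P(U=3) = 122/249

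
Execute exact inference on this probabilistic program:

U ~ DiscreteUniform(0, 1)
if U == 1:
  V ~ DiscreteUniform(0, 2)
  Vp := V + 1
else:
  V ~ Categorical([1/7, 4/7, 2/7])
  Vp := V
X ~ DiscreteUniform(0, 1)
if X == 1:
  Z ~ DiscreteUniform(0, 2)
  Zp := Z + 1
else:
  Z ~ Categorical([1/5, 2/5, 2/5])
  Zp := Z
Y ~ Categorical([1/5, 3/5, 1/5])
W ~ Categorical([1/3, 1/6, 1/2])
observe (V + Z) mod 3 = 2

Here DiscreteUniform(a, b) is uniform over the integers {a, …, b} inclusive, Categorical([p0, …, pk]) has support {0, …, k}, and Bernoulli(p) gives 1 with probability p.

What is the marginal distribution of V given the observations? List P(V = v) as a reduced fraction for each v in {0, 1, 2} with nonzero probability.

P(V=0) = 110/423, P(V=1) = 209/423, P(V=2) = 104/423

Enumerate traces; 108 have nonzero weight after conditioning:
  (U=0, V=0, X=0, Z=2, Y=0, W=0) weight 1/1050
  (U=0, V=0, X=0, Z=2, Y=0, W=1) weight 1/2100
  (U=0, V=0, X=0, Z=2, Y=0, W=2) weight 1/700
  (U=0, V=0, X=0, Z=2, Y=1, W=0) weight 1/350
  (U=0, V=0, X=0, Z=2, Y=1, W=1) weight 1/700
  (U=0, V=0, X=0, Z=2, Y=1, W=2) weight 3/700
  (U=0, V=0, X=0, Z=2, Y=2, W=0) weight 1/1050
  (U=0, V=0, X=0, Z=2, Y=2, W=1) weight 1/2100
  (U=0, V=1, X=0, Z=1, Y=0, W=0) weight 2/525
  (U=0, V=2, X=0, Z=0, Y=0, W=0) weight 1/1050
  … 98 more
Group by V:
  weight(V=0) = 11/126
  weight(V=1) = 209/1260
  weight(V=2) = 26/315
Total weight = 11/126 + 209/1260 + 26/315 = 47/140
P(V=0 | obs) = 11/126 / 47/140 = 110/423
P(V=1 | obs) = 209/1260 / 47/140 = 209/423
P(V=2 | obs) = 26/315 / 47/140 = 104/423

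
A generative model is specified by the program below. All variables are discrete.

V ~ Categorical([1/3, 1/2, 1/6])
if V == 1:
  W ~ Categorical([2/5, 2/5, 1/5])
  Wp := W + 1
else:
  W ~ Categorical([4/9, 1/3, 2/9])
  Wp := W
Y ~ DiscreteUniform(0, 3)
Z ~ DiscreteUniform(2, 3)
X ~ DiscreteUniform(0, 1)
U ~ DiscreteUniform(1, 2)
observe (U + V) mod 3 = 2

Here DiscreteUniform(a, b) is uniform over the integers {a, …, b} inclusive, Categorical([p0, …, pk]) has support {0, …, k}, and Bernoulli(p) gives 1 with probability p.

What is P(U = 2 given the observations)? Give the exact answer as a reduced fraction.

P(U = 2 | obs) = 2/5

Enumerate traces; 96 have nonzero weight after conditioning:
  (V=0, W=0, Y=0, Z=2, X=0, U=2) weight 1/216
  (V=0, W=0, Y=0, Z=2, X=1, U=2) weight 1/216
  (V=0, W=0, Y=0, Z=3, X=0, U=2) weight 1/216
  (V=0, W=0, Y=0, Z=3, X=1, U=2) weight 1/216
  (V=0, W=0, Y=1, Z=2, X=0, U=2) weight 1/216
  (V=0, W=0, Y=1, Z=2, X=1, U=2) weight 1/216
  (V=0, W=0, Y=1, Z=3, X=0, U=2) weight 1/216
  (V=0, W=0, Y=1, Z=3, X=1, U=2) weight 1/216
  (V=1, W=0, Y=0, Z=2, X=0, U=1) weight 1/160
  … 87 more
Group by U:
  weight(U=1) = 1/4
  weight(U=2) = 1/6
Total weight = 1/4 + 1/6 = 5/12
P(U=1 | obs) = 1/4 / 5/12 = 3/5
P(U=2 | obs) = 1/6 / 5/12 = 2/5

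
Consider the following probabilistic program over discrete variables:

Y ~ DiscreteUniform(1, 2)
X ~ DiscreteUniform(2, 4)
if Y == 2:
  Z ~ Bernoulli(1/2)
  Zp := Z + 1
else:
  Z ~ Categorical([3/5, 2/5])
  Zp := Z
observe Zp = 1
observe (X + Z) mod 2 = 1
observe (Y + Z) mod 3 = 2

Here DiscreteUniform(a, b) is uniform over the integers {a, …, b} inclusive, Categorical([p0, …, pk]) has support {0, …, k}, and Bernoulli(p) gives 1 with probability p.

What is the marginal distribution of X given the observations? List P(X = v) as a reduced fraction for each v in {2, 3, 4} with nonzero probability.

P(X=2) = 4/13, P(X=3) = 5/13, P(X=4) = 4/13

Enumerate traces; 3 have nonzero weight after conditioning:
  (Y=1, X=2, Z=1) weight 1/15
  (Y=1, X=4, Z=1) weight 1/15
  (Y=2, X=3, Z=0) weight 1/12
Group by X:
  weight(X=2) = 1/15
  weight(X=3) = 1/12
  weight(X=4) = 1/15
Total weight = 1/15 + 1/12 + 1/15 = 13/60
P(X=2 | obs) = 1/15 / 13/60 = 4/13
P(X=3 | obs) = 1/12 / 13/60 = 5/13
P(X=4 | obs) = 1/15 / 13/60 = 4/13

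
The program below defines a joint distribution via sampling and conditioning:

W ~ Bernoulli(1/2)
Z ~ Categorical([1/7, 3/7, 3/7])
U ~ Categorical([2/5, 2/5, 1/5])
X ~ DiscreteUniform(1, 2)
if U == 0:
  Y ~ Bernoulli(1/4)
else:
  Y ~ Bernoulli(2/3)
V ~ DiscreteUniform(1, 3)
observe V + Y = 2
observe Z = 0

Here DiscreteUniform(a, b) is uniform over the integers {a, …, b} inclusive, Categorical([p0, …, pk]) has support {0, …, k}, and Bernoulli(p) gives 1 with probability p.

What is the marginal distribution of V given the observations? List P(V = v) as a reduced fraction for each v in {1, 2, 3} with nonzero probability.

P(V=1) = 1/2, P(V=2) = 1/2

Enumerate traces; 24 have nonzero weight after conditioning:
  (W=0, Z=0, U=0, X=1, Y=0, V=2) weight 1/280
  (W=0, Z=0, U=0, X=1, Y=1, V=1) weight 1/840
  (W=0, Z=0, U=0, X=2, Y=0, V=2) weight 1/280
  (W=0, Z=0, U=0, X=2, Y=1, V=1) weight 1/840
  (W=0, Z=0, U=1, X=1, Y=0, V=2) weight 1/630
  (W=0, Z=0, U=1, X=1, Y=1, V=1) weight 1/315
  (W=0, Z=0, U=1, X=2, Y=0, V=2) weight 1/630
  (W=0, Z=0, U=1, X=2, Y=1, V=1) weight 1/315
  … 16 more
Group by V:
  weight(V=1) = 1/42
  weight(V=2) = 1/42
Total weight = 1/42 + 1/42 = 1/21
P(V=1 | obs) = 1/42 / 1/21 = 1/2
P(V=2 | obs) = 1/42 / 1/21 = 1/2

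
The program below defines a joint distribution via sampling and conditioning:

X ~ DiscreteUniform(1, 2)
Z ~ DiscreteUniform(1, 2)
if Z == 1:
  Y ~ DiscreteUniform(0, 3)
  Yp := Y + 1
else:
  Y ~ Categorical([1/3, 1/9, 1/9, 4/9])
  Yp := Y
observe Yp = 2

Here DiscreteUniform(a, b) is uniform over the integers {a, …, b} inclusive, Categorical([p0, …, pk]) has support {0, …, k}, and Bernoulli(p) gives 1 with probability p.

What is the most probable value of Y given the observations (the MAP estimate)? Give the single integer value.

argmax_v P(Y = v | obs) = 1

Enumerate traces; 4 have nonzero weight after conditioning:
  (X=1, Z=1, Y=1) weight 1/16
  (X=1, Z=2, Y=2) weight 1/36
  (X=2, Z=1, Y=1) weight 1/16
  (X=2, Z=2, Y=2) weight 1/36
Group by Y:
  weight(Y=1) = 1/8
  weight(Y=2) = 1/18
Total weight = 1/8 + 1/18 = 13/72
P(Y=1 | obs) = 1/8 / 13/72 = 9/13
P(Y=2 | obs) = 1/18 / 13/72 = 4/13
argmax = 1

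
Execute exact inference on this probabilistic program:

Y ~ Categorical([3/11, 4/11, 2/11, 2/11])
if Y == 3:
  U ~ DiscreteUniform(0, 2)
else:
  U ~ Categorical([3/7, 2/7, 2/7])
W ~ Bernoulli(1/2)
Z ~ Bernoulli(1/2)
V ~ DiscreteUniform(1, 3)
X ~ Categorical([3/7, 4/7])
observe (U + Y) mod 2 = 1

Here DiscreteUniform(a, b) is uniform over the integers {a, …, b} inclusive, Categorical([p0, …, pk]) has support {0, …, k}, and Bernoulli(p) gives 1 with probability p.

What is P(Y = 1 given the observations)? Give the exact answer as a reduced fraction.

Enumerate traces; 144 have nonzero weight after conditioning:
  (Y=0, U=1, W=0, Z=0, V=1, X=0) weight 3/1078
  (Y=0, U=1, W=0, Z=0, V=1, X=1) weight 2/539
  (Y=0, U=1, W=0, Z=0, V=2, X=0) weight 3/1078
  (Y=0, U=1, W=0, Z=0, V=2, X=1) weight 2/539
  (Y=0, U=1, W=0, Z=0, V=3, X=0) weight 3/1078
  (Y=0, U=1, W=0, Z=0, V=3, X=1) weight 2/539
  (Y=0, U=1, W=0, Z=1, V=1, X=0) weight 3/1078
  (Y=0, U=1, W=0, Z=1, V=1, X=1) weight 2/539
  (Y=1, U=0, W=0, Z=0, V=1, X=0) weight 3/539
  (Y=2, U=1, W=0, Z=0, V=1, X=0) weight 1/539
  … 134 more
Group by Y:
  weight(Y=0) = 6/77
  weight(Y=1) = 20/77
  weight(Y=2) = 4/77
  weight(Y=3) = 4/33
Total weight = 6/77 + 20/77 + 4/77 + 4/33 = 118/231
P(Y=0 | obs) = 6/77 / 118/231 = 9/59
P(Y=1 | obs) = 20/77 / 118/231 = 30/59
P(Y=2 | obs) = 4/77 / 118/231 = 6/59
P(Y=3 | obs) = 4/33 / 118/231 = 14/59

P(Y = 1 | obs) = 30/59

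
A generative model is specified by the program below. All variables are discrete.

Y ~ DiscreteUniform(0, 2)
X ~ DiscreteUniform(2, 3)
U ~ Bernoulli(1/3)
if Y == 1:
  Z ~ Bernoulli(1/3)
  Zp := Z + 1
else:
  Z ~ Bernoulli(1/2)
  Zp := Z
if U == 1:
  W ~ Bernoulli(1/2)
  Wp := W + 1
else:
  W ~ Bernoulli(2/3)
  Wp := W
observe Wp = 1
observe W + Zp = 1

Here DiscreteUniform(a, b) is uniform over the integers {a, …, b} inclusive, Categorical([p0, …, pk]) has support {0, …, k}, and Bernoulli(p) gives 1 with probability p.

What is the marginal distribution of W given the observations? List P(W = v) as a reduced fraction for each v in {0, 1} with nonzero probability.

Enumerate traces; 10 have nonzero weight after conditioning:
  (Y=0, X=2, U=0, Z=0, W=1) weight 1/27
  (Y=0, X=2, U=1, Z=1, W=0) weight 1/72
  (Y=0, X=3, U=0, Z=0, W=1) weight 1/27
  (Y=0, X=3, U=1, Z=1, W=0) weight 1/72
  (Y=1, X=2, U=1, Z=0, W=0) weight 1/54
  (Y=1, X=3, U=1, Z=0, W=0) weight 1/54
  (Y=2, X=2, U=0, Z=0, W=1) weight 1/27
  (Y=2, X=2, U=1, Z=1, W=0) weight 1/72
  … 2 more
Group by W:
  weight(W=0) = 5/54
  weight(W=1) = 4/27
Total weight = 5/54 + 4/27 = 13/54
P(W=0 | obs) = 5/54 / 13/54 = 5/13
P(W=1 | obs) = 4/27 / 13/54 = 8/13

P(W=0) = 5/13, P(W=1) = 8/13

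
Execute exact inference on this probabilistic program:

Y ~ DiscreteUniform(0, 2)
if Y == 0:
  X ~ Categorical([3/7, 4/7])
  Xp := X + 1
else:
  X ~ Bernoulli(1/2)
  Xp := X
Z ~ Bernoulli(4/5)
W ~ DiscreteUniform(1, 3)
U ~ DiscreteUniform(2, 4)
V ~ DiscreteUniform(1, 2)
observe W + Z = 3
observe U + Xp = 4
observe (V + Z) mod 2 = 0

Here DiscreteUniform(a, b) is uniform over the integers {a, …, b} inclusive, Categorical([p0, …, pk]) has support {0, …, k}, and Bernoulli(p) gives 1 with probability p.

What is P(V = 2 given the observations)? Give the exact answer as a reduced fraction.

Enumerate traces; 12 have nonzero weight after conditioning:
  (Y=0, X=0, Z=0, W=3, U=3, V=2) weight 1/630
  (Y=0, X=0, Z=1, W=2, U=3, V=1) weight 2/315
  (Y=0, X=1, Z=0, W=3, U=2, V=2) weight 2/945
  (Y=0, X=1, Z=1, W=2, U=2, V=1) weight 8/945
  (Y=1, X=0, Z=0, W=3, U=4, V=2) weight 1/540
  (Y=1, X=0, Z=1, W=2, U=4, V=1) weight 1/135
  (Y=1, X=1, Z=0, W=3, U=3, V=2) weight 1/540
  (Y=1, X=1, Z=1, W=2, U=3, V=1) weight 1/135
  … 4 more
Group by V:
  weight(V=1) = 2/45
  weight(V=2) = 1/90
Total weight = 2/45 + 1/90 = 1/18
P(V=1 | obs) = 2/45 / 1/18 = 4/5
P(V=2 | obs) = 1/90 / 1/18 = 1/5

P(V = 2 | obs) = 1/5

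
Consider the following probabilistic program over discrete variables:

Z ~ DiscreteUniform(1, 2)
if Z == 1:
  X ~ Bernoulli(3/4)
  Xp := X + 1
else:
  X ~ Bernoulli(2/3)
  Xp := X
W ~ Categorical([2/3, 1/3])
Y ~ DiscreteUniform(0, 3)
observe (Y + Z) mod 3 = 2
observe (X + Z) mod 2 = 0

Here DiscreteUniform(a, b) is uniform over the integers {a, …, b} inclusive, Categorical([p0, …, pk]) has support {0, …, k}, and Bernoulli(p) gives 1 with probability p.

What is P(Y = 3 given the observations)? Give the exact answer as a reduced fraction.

P(Y = 3 | obs) = 4/17

Enumerate traces; 6 have nonzero weight after conditioning:
  (Z=1, X=1, W=0, Y=1) weight 1/16
  (Z=1, X=1, W=1, Y=1) weight 1/32
  (Z=2, X=0, W=0, Y=0) weight 1/36
  (Z=2, X=0, W=0, Y=3) weight 1/36
  (Z=2, X=0, W=1, Y=0) weight 1/72
  (Z=2, X=0, W=1, Y=3) weight 1/72
Group by Y:
  weight(Y=0) = 1/24
  weight(Y=1) = 3/32
  weight(Y=3) = 1/24
Total weight = 1/24 + 3/32 + 1/24 = 17/96
P(Y=0 | obs) = 1/24 / 17/96 = 4/17
P(Y=1 | obs) = 3/32 / 17/96 = 9/17
P(Y=3 | obs) = 1/24 / 17/96 = 4/17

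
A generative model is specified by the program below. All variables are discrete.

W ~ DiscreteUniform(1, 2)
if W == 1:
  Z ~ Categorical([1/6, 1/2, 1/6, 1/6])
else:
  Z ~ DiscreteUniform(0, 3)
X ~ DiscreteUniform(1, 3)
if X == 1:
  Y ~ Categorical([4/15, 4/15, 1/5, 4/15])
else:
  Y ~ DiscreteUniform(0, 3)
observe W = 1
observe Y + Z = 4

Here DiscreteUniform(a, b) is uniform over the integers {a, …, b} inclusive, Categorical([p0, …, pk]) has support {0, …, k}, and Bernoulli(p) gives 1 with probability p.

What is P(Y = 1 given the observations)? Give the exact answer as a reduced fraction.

Enumerate traces; 9 have nonzero weight after conditioning:
  (W=1, Z=1, X=1, Y=3) weight 1/45
  (W=1, Z=1, X=2, Y=3) weight 1/48
  (W=1, Z=1, X=3, Y=3) weight 1/48
  (W=1, Z=2, X=1, Y=2) weight 1/180
  (W=1, Z=2, X=2, Y=2) weight 1/144
  (W=1, Z=2, X=3, Y=2) weight 1/144
  (W=1, Z=3, X=1, Y=1) weight 1/135
  (W=1, Z=3, X=2, Y=1) weight 1/144
  … 1 more
Group by Y:
  weight(Y=1) = 23/1080
  weight(Y=2) = 7/360
  weight(Y=3) = 23/360
Total weight = 23/1080 + 7/360 + 23/360 = 113/1080
P(Y=1 | obs) = 23/1080 / 113/1080 = 23/113
P(Y=2 | obs) = 7/360 / 113/1080 = 21/113
P(Y=3 | obs) = 23/360 / 113/1080 = 69/113

P(Y = 1 | obs) = 23/113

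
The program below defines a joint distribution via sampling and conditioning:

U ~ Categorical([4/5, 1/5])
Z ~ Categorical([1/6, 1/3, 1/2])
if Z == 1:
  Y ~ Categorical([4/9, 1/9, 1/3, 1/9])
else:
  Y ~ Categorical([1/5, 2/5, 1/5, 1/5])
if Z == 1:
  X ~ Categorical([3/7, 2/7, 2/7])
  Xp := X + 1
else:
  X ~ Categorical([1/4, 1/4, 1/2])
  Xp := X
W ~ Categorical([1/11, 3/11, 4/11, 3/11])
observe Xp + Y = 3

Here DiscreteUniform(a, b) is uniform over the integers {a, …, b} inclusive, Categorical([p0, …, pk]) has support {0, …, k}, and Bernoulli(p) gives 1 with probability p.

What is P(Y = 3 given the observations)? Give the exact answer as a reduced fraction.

P(Y = 3 | obs) = 63/568

Enumerate traces; 72 have nonzero weight after conditioning:
  (U=0, Z=0, Y=1, X=2, W=0) weight 2/825
  (U=0, Z=0, Y=1, X=2, W=1) weight 2/275
  (U=0, Z=0, Y=1, X=2, W=2) weight 8/825
  (U=0, Z=0, Y=1, X=2, W=3) weight 2/275
  (U=0, Z=0, Y=2, X=1, W=0) weight 1/1650
  (U=0, Z=0, Y=2, X=1, W=1) weight 1/550
  (U=0, Z=0, Y=2, X=1, W=2) weight 2/825
  (U=0, Z=0, Y=2, X=1, W=3) weight 1/550
  (U=0, Z=0, Y=3, X=0, W=0) weight 1/1650
  (U=0, Z=1, Y=0, X=2, W=0) weight 32/10395
  … 62 more
Group by Y:
  weight(Y=0) = 8/189
  weight(Y=1) = 136/945
  weight(Y=2) = 17/210
  weight(Y=3) = 1/30
Total weight = 8/189 + 136/945 + 17/210 + 1/30 = 284/945
P(Y=0 | obs) = 8/189 / 284/945 = 10/71
P(Y=1 | obs) = 136/945 / 284/945 = 34/71
P(Y=2 | obs) = 17/210 / 284/945 = 153/568
P(Y=3 | obs) = 1/30 / 284/945 = 63/568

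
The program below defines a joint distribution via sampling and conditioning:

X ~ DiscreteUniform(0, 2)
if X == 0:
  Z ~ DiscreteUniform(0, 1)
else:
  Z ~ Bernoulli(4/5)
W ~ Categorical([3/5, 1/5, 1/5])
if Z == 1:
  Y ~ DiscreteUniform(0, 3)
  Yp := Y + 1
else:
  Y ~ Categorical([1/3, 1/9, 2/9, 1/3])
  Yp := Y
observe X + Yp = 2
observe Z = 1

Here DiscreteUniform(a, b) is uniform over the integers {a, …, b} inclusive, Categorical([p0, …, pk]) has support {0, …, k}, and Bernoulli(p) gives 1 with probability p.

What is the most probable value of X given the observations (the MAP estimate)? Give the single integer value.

argmax_v P(X = v | obs) = 1

Enumerate traces; 6 have nonzero weight after conditioning:
  (X=0, Z=1, W=0, Y=1) weight 1/40
  (X=0, Z=1, W=1, Y=1) weight 1/120
  (X=0, Z=1, W=2, Y=1) weight 1/120
  (X=1, Z=1, W=0, Y=0) weight 1/25
  (X=1, Z=1, W=1, Y=0) weight 1/75
  (X=1, Z=1, W=2, Y=0) weight 1/75
Group by X:
  weight(X=0) = 1/24
  weight(X=1) = 1/15
Total weight = 1/24 + 1/15 = 13/120
P(X=0 | obs) = 1/24 / 13/120 = 5/13
P(X=1 | obs) = 1/15 / 13/120 = 8/13
argmax = 1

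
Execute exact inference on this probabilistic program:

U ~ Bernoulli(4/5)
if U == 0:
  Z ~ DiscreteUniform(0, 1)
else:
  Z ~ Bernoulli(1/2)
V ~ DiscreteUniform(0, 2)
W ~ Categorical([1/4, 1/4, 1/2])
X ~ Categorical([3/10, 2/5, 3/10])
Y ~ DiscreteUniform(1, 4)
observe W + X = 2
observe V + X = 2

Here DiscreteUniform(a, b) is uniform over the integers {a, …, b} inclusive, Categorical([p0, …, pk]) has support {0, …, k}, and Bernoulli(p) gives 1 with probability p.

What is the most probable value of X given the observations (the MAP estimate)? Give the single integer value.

Enumerate traces; 48 have nonzero weight after conditioning:
  (U=0, Z=0, V=0, W=0, X=2, Y=1) weight 1/1600
  (U=0, Z=0, V=0, W=0, X=2, Y=2) weight 1/1600
  (U=0, Z=0, V=0, W=0, X=2, Y=3) weight 1/1600
  (U=0, Z=0, V=0, W=0, X=2, Y=4) weight 1/1600
  (U=0, Z=0, V=1, W=1, X=1, Y=1) weight 1/1200
  (U=0, Z=0, V=1, W=1, X=1, Y=2) weight 1/1200
  (U=0, Z=0, V=1, W=1, X=1, Y=3) weight 1/1200
  (U=0, Z=0, V=1, W=1, X=1, Y=4) weight 1/1200
  (U=0, Z=0, V=2, W=2, X=0, Y=1) weight 1/800
  … 39 more
Group by X:
  weight(X=0) = 1/20
  weight(X=1) = 1/30
  weight(X=2) = 1/40
Total weight = 1/20 + 1/30 + 1/40 = 13/120
P(X=0 | obs) = 1/20 / 13/120 = 6/13
P(X=1 | obs) = 1/30 / 13/120 = 4/13
P(X=2 | obs) = 1/40 / 13/120 = 3/13
argmax = 0

argmax_v P(X = v | obs) = 0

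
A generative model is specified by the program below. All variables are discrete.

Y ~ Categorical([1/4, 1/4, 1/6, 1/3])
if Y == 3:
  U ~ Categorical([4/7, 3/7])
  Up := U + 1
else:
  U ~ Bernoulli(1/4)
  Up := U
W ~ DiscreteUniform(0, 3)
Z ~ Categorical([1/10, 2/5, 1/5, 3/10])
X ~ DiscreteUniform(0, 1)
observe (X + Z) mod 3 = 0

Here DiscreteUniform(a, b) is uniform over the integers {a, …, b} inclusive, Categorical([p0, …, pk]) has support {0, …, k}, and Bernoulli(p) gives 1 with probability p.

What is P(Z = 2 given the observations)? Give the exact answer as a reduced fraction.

P(Z = 2 | obs) = 1/3

Enumerate traces; 96 have nonzero weight after conditioning:
  (Y=0, U=0, W=0, Z=0, X=0) weight 3/1280
  (Y=0, U=0, W=0, Z=2, X=1) weight 3/640
  (Y=0, U=0, W=0, Z=3, X=0) weight 9/1280
  (Y=0, U=0, W=1, Z=0, X=0) weight 3/1280
  (Y=0, U=0, W=1, Z=2, X=1) weight 3/640
  (Y=0, U=0, W=1, Z=3, X=0) weight 9/1280
  (Y=0, U=0, W=2, Z=0, X=0) weight 3/1280
  (Y=0, U=0, W=2, Z=2, X=1) weight 3/640
  … 88 more
Group by Z:
  weight(Z=0) = 1/20
  weight(Z=2) = 1/10
  weight(Z=3) = 3/20
Total weight = 1/20 + 1/10 + 3/20 = 3/10
P(Z=0 | obs) = 1/20 / 3/10 = 1/6
P(Z=2 | obs) = 1/10 / 3/10 = 1/3
P(Z=3 | obs) = 3/20 / 3/10 = 1/2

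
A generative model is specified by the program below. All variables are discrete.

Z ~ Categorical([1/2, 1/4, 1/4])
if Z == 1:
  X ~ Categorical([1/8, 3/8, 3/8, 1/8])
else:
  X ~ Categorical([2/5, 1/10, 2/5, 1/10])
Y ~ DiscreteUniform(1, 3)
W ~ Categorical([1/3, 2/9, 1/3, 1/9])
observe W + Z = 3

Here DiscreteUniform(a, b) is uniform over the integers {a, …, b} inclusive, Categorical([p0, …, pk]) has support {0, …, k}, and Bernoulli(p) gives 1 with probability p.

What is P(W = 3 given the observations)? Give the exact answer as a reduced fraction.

P(W = 3 | obs) = 2/7

Enumerate traces; 36 have nonzero weight after conditioning:
  (Z=0, X=0, Y=1, W=3) weight 1/135
  (Z=0, X=0, Y=2, W=3) weight 1/135
  (Z=0, X=0, Y=3, W=3) weight 1/135
  (Z=0, X=1, Y=1, W=3) weight 1/540
  (Z=0, X=1, Y=2, W=3) weight 1/540
  (Z=0, X=1, Y=3, W=3) weight 1/540
  (Z=0, X=2, Y=1, W=3) weight 1/135
  (Z=0, X=2, Y=2, W=3) weight 1/135
  (Z=1, X=0, Y=1, W=2) weight 1/288
  (Z=2, X=0, Y=1, W=1) weight 1/135
  … 26 more
Group by W:
  weight(W=1) = 1/18
  weight(W=2) = 1/12
  weight(W=3) = 1/18
Total weight = 1/18 + 1/12 + 1/18 = 7/36
P(W=1 | obs) = 1/18 / 7/36 = 2/7
P(W=2 | obs) = 1/12 / 7/36 = 3/7
P(W=3 | obs) = 1/18 / 7/36 = 2/7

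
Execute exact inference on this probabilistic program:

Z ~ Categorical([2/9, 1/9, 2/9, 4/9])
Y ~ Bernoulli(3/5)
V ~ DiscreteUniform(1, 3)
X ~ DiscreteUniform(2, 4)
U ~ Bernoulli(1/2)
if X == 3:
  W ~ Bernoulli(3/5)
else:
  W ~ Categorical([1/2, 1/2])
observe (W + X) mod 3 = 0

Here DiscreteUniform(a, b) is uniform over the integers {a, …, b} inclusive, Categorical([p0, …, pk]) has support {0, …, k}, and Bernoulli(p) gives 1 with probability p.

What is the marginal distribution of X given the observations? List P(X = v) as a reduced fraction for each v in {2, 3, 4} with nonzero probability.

Enumerate traces; 96 have nonzero weight after conditioning:
  (Z=0, Y=0, V=1, X=2, U=0, W=1) weight 1/405
  (Z=0, Y=0, V=1, X=2, U=1, W=1) weight 1/405
  (Z=0, Y=0, V=1, X=3, U=0, W=0) weight 4/2025
  (Z=0, Y=0, V=1, X=3, U=1, W=0) weight 4/2025
  (Z=0, Y=0, V=2, X=2, U=0, W=1) weight 1/405
  (Z=0, Y=0, V=2, X=2, U=1, W=1) weight 1/405
  (Z=0, Y=0, V=2, X=3, U=0, W=0) weight 4/2025
  (Z=0, Y=0, V=2, X=3, U=1, W=0) weight 4/2025
  … 88 more
Group by X:
  weight(X=2) = 1/6
  weight(X=3) = 2/15
Total weight = 1/6 + 2/15 = 3/10
P(X=2 | obs) = 1/6 / 3/10 = 5/9
P(X=3 | obs) = 2/15 / 3/10 = 4/9

P(X=2) = 5/9, P(X=3) = 4/9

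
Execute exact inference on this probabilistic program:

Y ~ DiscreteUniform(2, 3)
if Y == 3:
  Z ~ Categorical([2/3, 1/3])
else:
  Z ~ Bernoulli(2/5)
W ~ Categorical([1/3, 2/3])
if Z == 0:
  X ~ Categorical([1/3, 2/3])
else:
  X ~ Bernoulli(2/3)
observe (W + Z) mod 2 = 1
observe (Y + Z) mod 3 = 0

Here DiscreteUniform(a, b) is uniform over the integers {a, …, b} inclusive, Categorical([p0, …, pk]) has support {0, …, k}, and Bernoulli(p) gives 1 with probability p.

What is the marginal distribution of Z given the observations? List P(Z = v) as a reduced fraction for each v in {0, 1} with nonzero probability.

Enumerate traces; 4 have nonzero weight after conditioning:
  (Y=2, Z=1, W=0, X=0) weight 1/45
  (Y=2, Z=1, W=0, X=1) weight 2/45
  (Y=3, Z=0, W=1, X=0) weight 2/27
  (Y=3, Z=0, W=1, X=1) weight 4/27
Group by Z:
  weight(Z=0) = 2/9
  weight(Z=1) = 1/15
Total weight = 2/9 + 1/15 = 13/45
P(Z=0 | obs) = 2/9 / 13/45 = 10/13
P(Z=1 | obs) = 1/15 / 13/45 = 3/13

P(Z=0) = 10/13, P(Z=1) = 3/13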